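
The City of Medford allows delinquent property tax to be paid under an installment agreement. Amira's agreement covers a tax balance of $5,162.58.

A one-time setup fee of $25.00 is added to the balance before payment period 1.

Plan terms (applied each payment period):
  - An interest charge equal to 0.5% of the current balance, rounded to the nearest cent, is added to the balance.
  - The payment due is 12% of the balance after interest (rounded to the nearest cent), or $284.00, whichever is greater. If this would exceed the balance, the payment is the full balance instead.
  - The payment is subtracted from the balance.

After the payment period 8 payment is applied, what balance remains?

Payment period 1: opening $5,187.58; interest $25.94 → $5,213.52; payment $625.62; balance $4,587.90
Payment period 2: opening $4,587.90; interest $22.94 → $4,610.84; payment $553.30; balance $4,057.54
Payment period 3: opening $4,057.54; interest $20.29 → $4,077.83; payment $489.34; balance $3,588.49
Payment period 4: opening $3,588.49; interest $17.94 → $3,606.43; payment $432.77; balance $3,173.66
Payment period 5: opening $3,173.66; interest $15.87 → $3,189.53; payment $382.74; balance $2,806.79
Payment period 6: opening $2,806.79; interest $14.03 → $2,820.82; payment $338.50; balance $2,482.32
Payment period 7: opening $2,482.32; interest $12.41 → $2,494.73; payment $299.37; balance $2,195.36
Payment period 8: opening $2,195.36; interest $10.98 → $2,206.34; payment $284.00; balance $1,922.34

$1,922.34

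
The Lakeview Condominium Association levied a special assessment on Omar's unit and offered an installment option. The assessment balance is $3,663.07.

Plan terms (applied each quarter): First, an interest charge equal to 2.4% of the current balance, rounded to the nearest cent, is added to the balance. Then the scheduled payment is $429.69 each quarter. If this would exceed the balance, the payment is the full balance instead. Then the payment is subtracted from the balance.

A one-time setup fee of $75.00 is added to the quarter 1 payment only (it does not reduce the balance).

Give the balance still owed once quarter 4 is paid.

$2,245.95

Quarter 1: $3,663.07 +$87.91 interest = $3,750.98; pay $429.69 (+ $75.00 fee) → $3,321.29
Quarter 2: $3,321.29 +$79.71 interest = $3,401.00; pay $429.69 → $2,971.31
Quarter 3: $2,971.31 +$71.31 interest = $3,042.62; pay $429.69 → $2,612.93
Quarter 4: $2,612.93 +$62.71 interest = $2,675.64; pay $429.69 → $2,245.95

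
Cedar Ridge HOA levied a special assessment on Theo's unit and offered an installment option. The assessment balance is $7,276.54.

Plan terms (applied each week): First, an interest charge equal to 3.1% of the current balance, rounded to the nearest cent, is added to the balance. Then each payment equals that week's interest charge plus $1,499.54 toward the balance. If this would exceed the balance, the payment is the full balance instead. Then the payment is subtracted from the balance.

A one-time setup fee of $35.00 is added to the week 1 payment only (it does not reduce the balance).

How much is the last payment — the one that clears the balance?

Week 1: opening $7,276.54; interest $225.57 → $7,502.11; payment $1,725.11 (+ $35.00 fee); balance $5,777.00
Week 2: opening $5,777.00; interest $179.09 → $5,956.09; payment $1,678.63; balance $4,277.46
Week 3: opening $4,277.46; interest $132.60 → $4,410.06; payment $1,632.14; balance $2,777.92
Week 4: opening $2,777.92; interest $86.12 → $2,864.04; payment $1,585.66; balance $1,278.38
Week 5: opening $1,278.38; interest $39.63 → $1,318.01; payment $1,318.01; balance $0.00

$1,318.01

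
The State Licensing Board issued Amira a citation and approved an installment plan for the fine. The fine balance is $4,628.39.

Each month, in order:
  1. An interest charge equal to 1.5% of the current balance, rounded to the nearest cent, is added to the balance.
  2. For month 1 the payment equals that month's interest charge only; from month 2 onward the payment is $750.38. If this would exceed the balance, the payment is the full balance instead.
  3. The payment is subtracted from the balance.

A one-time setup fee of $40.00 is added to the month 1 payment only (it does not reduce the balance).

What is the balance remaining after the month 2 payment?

Month 1: opening $4,628.39; interest $69.43 → $4,697.82; payment $69.43 (+ $40.00 fee); balance $4,628.39
Month 2: opening $4,628.39; interest $69.43 → $4,697.82; payment $750.38; balance $3,947.44

$3,947.44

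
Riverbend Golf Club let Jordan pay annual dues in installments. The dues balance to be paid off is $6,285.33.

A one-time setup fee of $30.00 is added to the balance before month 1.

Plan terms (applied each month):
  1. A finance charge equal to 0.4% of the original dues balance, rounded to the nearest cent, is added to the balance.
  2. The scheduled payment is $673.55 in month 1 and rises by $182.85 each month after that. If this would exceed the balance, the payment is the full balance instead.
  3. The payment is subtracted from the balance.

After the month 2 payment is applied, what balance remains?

Month 1: opening $6,315.33; interest $25.14 → $6,340.47; payment $673.55; balance $5,666.92
Month 2: opening $5,666.92; interest $25.14 → $5,692.06; payment $856.40; balance $4,835.66

$4,835.66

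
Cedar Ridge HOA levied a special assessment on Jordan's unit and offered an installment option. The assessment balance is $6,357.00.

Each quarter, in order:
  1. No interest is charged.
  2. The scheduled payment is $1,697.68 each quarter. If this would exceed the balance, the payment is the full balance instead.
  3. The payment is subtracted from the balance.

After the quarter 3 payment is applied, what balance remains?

# | Opening | Payment | End bal
1 | $6,357.00 | $1,697.68 | $4,659.32
2 | $4,659.32 | $1,697.68 | $2,961.64
3 | $2,961.64 | $1,697.68 | $1,263.96

$1,263.96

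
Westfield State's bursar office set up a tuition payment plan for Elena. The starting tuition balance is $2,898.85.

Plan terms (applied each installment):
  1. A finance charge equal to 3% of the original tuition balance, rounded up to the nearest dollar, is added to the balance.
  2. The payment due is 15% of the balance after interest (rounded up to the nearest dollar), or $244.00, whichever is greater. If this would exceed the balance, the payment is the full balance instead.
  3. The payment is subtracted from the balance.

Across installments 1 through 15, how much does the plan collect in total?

$4,203.85

# | Opening | Interest | Payment | End bal
1 | $2,898.85 | $87.00 | $448.00 | $2,537.85
2 | $2,537.85 | $87.00 | $394.00 | $2,230.85
3 | $2,230.85 | $87.00 | $348.00 | $1,969.85
4 | $1,969.85 | $87.00 | $309.00 | $1,747.85
5 | $1,747.85 | $87.00 | $276.00 | $1,558.85
6 | $1,558.85 | $87.00 | $247.00 | $1,398.85
7 | $1,398.85 | $87.00 | $244.00 | $1,241.85
8 | $1,241.85 | $87.00 | $244.00 | $1,084.85
9 | $1,084.85 | $87.00 | $244.00 | $927.85
10 | $927.85 | $87.00 | $244.00 | $770.85
11 | $770.85 | $87.00 | $244.00 | $613.85
12 | $613.85 | $87.00 | $244.00 | $456.85
13 | $456.85 | $87.00 | $244.00 | $299.85
14 | $299.85 | $87.00 | $244.00 | $142.85
15 | $142.85 | $87.00 | $229.85 | $0.00
Total paid: $4,203.85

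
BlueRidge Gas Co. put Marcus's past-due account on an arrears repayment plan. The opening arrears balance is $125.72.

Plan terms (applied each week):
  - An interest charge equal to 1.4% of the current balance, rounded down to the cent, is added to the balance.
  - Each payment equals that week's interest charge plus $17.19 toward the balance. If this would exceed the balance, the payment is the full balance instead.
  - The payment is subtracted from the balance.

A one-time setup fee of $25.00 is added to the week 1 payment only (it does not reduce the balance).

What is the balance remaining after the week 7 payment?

Week 1: $125.72 +$1.76 interest = $127.48; pay $18.95 (+ $25.00 fee) → $108.53
Week 2: $108.53 +$1.51 interest = $110.04; pay $18.70 → $91.34
Week 3: $91.34 +$1.27 interest = $92.61; pay $18.46 → $74.15
Week 4: $74.15 +$1.03 interest = $75.18; pay $18.22 → $56.96
Week 5: $56.96 +$0.79 interest = $57.75; pay $17.98 → $39.77
Week 6: $39.77 +$0.55 interest = $40.32; pay $17.74 → $22.58
Week 7: $22.58 +$0.31 interest = $22.89; pay $17.50 → $5.39

$5.39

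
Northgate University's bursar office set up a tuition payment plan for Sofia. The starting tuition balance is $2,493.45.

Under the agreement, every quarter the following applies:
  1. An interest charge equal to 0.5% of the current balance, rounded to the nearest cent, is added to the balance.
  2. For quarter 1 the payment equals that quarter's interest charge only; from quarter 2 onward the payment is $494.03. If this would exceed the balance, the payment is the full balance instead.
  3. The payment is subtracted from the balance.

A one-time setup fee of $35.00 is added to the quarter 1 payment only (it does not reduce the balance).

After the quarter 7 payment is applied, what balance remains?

Quarter 1: opening $2,493.45; interest $12.47 → $2,505.92; payment $12.47 (+ $35.00 fee); balance $2,493.45
Quarter 2: opening $2,493.45; interest $12.47 → $2,505.92; payment $494.03; balance $2,011.89
Quarter 3: opening $2,011.89; interest $10.06 → $2,021.95; payment $494.03; balance $1,527.92
Quarter 4: opening $1,527.92; interest $7.64 → $1,535.56; payment $494.03; balance $1,041.53
Quarter 5: opening $1,041.53; interest $5.21 → $1,046.74; payment $494.03; balance $552.71
Quarter 6: opening $552.71; interest $2.76 → $555.47; payment $494.03; balance $61.44
Quarter 7: opening $61.44; interest $0.31 → $61.75; payment $61.75; balance $0.00

$0.00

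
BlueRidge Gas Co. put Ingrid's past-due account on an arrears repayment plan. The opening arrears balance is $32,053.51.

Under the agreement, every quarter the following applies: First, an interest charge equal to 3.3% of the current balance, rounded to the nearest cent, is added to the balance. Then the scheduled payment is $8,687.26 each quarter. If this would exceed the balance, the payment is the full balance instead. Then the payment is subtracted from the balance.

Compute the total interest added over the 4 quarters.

Quarter 1: opening $32,053.51; interest $1,057.77 → $33,111.28; payment $8,687.26; balance $24,424.02
Quarter 2: opening $24,424.02; interest $805.99 → $25,230.01; payment $8,687.26; balance $16,542.75
Quarter 3: opening $16,542.75; interest $545.91 → $17,088.66; payment $8,687.26; balance $8,401.40
Quarter 4: opening $8,401.40; interest $277.25 → $8,678.65; payment $8,678.65; balance $0.00
Total interest: $1,057.77 + $805.99 + $545.91 + $277.25 = $2,686.92

$2,686.92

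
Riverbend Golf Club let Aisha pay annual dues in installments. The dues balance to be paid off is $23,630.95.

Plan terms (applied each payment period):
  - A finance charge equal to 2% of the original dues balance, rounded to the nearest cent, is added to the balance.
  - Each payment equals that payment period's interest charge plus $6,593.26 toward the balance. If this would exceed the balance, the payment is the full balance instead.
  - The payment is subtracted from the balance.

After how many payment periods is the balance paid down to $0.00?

4

Payment period 1: $23,630.95 +$472.62 interest = $24,103.57; pay $7,065.88 → $17,037.69
Payment period 2: $17,037.69 +$472.62 interest = $17,510.31; pay $7,065.88 → $10,444.43
Payment period 3: $10,444.43 +$472.62 interest = $10,917.05; pay $7,065.88 → $3,851.17
Payment period 4: $3,851.17 +$472.62 interest = $4,323.79; pay $4,323.79 → $0.00
Balance reaches $0.00 in payment period 4.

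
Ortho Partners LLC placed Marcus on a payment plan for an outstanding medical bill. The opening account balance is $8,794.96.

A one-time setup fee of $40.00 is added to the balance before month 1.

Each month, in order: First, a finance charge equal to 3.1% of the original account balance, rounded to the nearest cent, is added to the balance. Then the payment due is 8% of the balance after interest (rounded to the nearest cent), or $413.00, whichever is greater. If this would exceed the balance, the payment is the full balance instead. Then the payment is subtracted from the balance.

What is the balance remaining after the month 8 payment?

Month 1: $8,834.96 +$272.64 interest = $9,107.60; pay $728.61 → $8,378.99
Month 2: $8,378.99 +$272.64 interest = $8,651.63; pay $692.13 → $7,959.50
Month 3: $7,959.50 +$272.64 interest = $8,232.14; pay $658.57 → $7,573.57
Month 4: $7,573.57 +$272.64 interest = $7,846.21; pay $627.70 → $7,218.51
Month 5: $7,218.51 +$272.64 interest = $7,491.15; pay $599.29 → $6,891.86
Month 6: $6,891.86 +$272.64 interest = $7,164.50; pay $573.16 → $6,591.34
Month 7: $6,591.34 +$272.64 interest = $6,863.98; pay $549.12 → $6,314.86
Month 8: $6,314.86 +$272.64 interest = $6,587.50; pay $527.00 → $6,060.50

$6,060.50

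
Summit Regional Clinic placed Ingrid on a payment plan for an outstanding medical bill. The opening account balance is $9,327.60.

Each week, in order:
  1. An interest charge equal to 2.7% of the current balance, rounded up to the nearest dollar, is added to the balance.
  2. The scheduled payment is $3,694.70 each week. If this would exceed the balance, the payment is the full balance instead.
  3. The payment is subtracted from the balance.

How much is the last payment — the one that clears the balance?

$2,413.20

Week 1: opening $9,327.60; interest $252.00 → $9,579.60; payment $3,694.70; balance $5,884.90
Week 2: opening $5,884.90; interest $159.00 → $6,043.90; payment $3,694.70; balance $2,349.20
Week 3: opening $2,349.20; interest $64.00 → $2,413.20; payment $2,413.20; balance $0.00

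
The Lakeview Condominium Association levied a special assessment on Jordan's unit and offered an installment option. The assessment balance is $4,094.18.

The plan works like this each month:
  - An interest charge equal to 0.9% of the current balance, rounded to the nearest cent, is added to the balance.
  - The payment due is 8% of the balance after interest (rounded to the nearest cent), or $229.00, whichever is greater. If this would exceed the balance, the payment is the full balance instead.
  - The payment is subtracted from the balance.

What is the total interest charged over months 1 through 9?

$250.17

Month 1: opening $4,094.18; interest $36.85 → $4,131.03; payment $330.48; balance $3,800.55
Month 2: opening $3,800.55; interest $34.20 → $3,834.75; payment $306.78; balance $3,527.97
Month 3: opening $3,527.97; interest $31.75 → $3,559.72; payment $284.78; balance $3,274.94
Month 4: opening $3,274.94; interest $29.47 → $3,304.41; payment $264.35; balance $3,040.06
Month 5: opening $3,040.06; interest $27.36 → $3,067.42; payment $245.39; balance $2,822.03
Month 6: opening $2,822.03; interest $25.40 → $2,847.43; payment $229.00; balance $2,618.43
Month 7: opening $2,618.43; interest $23.57 → $2,642.00; payment $229.00; balance $2,413.00
Month 8: opening $2,413.00; interest $21.72 → $2,434.72; payment $229.00; balance $2,205.72
Month 9: opening $2,205.72; interest $19.85 → $2,225.57; payment $229.00; balance $1,996.57
Total interest: $36.85 + $34.20 + $31.75 + $29.47 + $27.36 + $25.40 + $23.57 + $21.72 + $19.85 = $250.17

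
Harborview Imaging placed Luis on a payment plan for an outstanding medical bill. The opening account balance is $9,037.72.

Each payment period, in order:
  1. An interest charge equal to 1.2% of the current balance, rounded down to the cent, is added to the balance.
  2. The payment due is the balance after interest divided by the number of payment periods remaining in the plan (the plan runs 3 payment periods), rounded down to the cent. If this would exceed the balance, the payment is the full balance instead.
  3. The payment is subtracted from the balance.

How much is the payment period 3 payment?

$3,122.33

Payment period 1: $9,037.72 +$108.45 interest = $9,146.17; pay $3,048.72 → $6,097.45
Payment period 2: $6,097.45 +$73.16 interest = $6,170.61; pay $3,085.30 → $3,085.31
Payment period 3: $3,085.31 +$37.02 interest = $3,122.33; pay $3,122.33 → $0.00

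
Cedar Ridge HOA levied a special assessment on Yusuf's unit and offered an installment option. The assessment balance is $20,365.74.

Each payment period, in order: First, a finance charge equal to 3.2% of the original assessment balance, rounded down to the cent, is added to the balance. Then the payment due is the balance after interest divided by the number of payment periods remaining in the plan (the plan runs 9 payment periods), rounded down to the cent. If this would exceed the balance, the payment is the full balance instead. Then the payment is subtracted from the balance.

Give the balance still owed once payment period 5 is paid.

$10,995.17

Payment period 1: opening $20,365.74; interest $651.70 → $21,017.44; payment $2,335.27; balance $18,682.17
Payment period 2: opening $18,682.17; interest $651.70 → $19,333.87; payment $2,416.73; balance $16,917.14
Payment period 3: opening $16,917.14; interest $651.70 → $17,568.84; payment $2,509.83; balance $15,059.01
Payment period 4: opening $15,059.01; interest $651.70 → $15,710.71; payment $2,618.45; balance $13,092.26
Payment period 5: opening $13,092.26; interest $651.70 → $13,743.96; payment $2,748.79; balance $10,995.17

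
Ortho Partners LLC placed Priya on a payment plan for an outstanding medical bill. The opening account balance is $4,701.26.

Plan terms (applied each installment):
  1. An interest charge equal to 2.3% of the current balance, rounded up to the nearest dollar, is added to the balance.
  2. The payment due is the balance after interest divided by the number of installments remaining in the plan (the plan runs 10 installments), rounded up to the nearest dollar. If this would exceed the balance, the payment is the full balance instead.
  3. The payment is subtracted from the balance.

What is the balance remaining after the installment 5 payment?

# | Opening | Interest | Payment | End bal
1 | $4,701.26 | $109.00 | $482.00 | $4,328.26
2 | $4,328.26 | $100.00 | $493.00 | $3,935.26
3 | $3,935.26 | $91.00 | $504.00 | $3,522.26
4 | $3,522.26 | $82.00 | $515.00 | $3,089.26
5 | $3,089.26 | $72.00 | $527.00 | $2,634.26

$2,634.26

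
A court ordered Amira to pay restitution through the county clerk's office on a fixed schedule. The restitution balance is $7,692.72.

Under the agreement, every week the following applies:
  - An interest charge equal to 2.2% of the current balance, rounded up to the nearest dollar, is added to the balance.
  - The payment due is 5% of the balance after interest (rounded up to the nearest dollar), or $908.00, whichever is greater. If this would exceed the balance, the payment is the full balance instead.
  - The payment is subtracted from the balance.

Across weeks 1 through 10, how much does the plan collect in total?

$8,615.72

# | Opening | Interest | Payment | End bal
1 | $7,692.72 | $170.00 | $908.00 | $6,954.72
2 | $6,954.72 | $154.00 | $908.00 | $6,200.72
3 | $6,200.72 | $137.00 | $908.00 | $5,429.72
4 | $5,429.72 | $120.00 | $908.00 | $4,641.72
5 | $4,641.72 | $103.00 | $908.00 | $3,836.72
6 | $3,836.72 | $85.00 | $908.00 | $3,013.72
7 | $3,013.72 | $67.00 | $908.00 | $2,172.72
8 | $2,172.72 | $48.00 | $908.00 | $1,312.72
9 | $1,312.72 | $29.00 | $908.00 | $433.72
10 | $433.72 | $10.00 | $443.72 | $0.00
Total paid: $8,615.72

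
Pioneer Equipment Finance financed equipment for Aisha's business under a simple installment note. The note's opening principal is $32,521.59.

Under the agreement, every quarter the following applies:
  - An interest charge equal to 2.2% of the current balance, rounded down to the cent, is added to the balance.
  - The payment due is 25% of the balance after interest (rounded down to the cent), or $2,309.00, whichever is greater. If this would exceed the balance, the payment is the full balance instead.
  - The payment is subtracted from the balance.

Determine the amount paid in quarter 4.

$3,741.96

Quarter 1: opening $32,521.59; interest $715.47 → $33,237.06; payment $8,309.26; balance $24,927.80
Quarter 2: opening $24,927.80; interest $548.41 → $25,476.21; payment $6,369.05; balance $19,107.16
Quarter 3: opening $19,107.16; interest $420.35 → $19,527.51; payment $4,881.87; balance $14,645.64
Quarter 4: opening $14,645.64; interest $322.20 → $14,967.84; payment $3,741.96; balance $11,225.88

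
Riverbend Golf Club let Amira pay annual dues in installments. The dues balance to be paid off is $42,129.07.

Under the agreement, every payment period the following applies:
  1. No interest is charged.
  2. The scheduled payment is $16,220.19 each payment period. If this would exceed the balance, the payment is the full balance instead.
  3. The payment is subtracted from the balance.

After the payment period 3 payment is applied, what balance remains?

# | Opening | Payment | End bal
1 | $42,129.07 | $16,220.19 | $25,908.88
2 | $25,908.88 | $16,220.19 | $9,688.69
3 | $9,688.69 | $9,688.69 | $0.00

$0.00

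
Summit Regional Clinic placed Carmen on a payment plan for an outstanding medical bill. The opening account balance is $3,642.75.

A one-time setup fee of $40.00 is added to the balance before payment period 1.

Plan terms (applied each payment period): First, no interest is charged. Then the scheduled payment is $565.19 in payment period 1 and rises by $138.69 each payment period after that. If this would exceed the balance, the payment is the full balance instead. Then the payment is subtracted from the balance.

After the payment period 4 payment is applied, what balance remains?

$589.85

# | Opening | Payment | End bal
1 | $3,682.75 | $565.19 | $3,117.56
2 | $3,117.56 | $703.88 | $2,413.68
3 | $2,413.68 | $842.57 | $1,571.11
4 | $1,571.11 | $981.26 | $589.85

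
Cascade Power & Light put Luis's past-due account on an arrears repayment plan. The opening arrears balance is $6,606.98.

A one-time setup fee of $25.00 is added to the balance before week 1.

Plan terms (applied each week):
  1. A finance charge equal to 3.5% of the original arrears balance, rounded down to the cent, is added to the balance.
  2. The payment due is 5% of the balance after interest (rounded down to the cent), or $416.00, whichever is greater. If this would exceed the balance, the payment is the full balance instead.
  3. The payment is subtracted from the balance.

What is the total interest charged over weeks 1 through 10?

Week 1: opening $6,631.98; interest $231.24 → $6,863.22; payment $416.00; balance $6,447.22
Week 2: opening $6,447.22; interest $231.24 → $6,678.46; payment $416.00; balance $6,262.46
Week 3: opening $6,262.46; interest $231.24 → $6,493.70; payment $416.00; balance $6,077.70
Week 4: opening $6,077.70; interest $231.24 → $6,308.94; payment $416.00; balance $5,892.94
Week 5: opening $5,892.94; interest $231.24 → $6,124.18; payment $416.00; balance $5,708.18
Week 6: opening $5,708.18; interest $231.24 → $5,939.42; payment $416.00; balance $5,523.42
Week 7: opening $5,523.42; interest $231.24 → $5,754.66; payment $416.00; balance $5,338.66
Week 8: opening $5,338.66; interest $231.24 → $5,569.90; payment $416.00; balance $5,153.90
Week 9: opening $5,153.90; interest $231.24 → $5,385.14; payment $416.00; balance $4,969.14
Week 10: opening $4,969.14; interest $231.24 → $5,200.38; payment $416.00; balance $4,784.38
Total interest: $231.24 + $231.24 + $231.24 + $231.24 + $231.24 + $231.24 + $231.24 + $231.24 + $231.24 + $231.24 = $2,312.40

$2,312.40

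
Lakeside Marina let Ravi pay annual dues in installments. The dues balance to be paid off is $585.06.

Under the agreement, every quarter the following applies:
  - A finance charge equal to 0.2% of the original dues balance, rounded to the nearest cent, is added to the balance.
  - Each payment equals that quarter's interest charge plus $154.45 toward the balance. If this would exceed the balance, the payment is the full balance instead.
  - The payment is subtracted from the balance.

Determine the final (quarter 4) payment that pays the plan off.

Quarter 1: $585.06 +$1.17 interest = $586.23; pay $155.62 → $430.61
Quarter 2: $430.61 +$1.17 interest = $431.78; pay $155.62 → $276.16
Quarter 3: $276.16 +$1.17 interest = $277.33; pay $155.62 → $121.71
Quarter 4: $121.71 +$1.17 interest = $122.88; pay $122.88 → $0.00

$122.88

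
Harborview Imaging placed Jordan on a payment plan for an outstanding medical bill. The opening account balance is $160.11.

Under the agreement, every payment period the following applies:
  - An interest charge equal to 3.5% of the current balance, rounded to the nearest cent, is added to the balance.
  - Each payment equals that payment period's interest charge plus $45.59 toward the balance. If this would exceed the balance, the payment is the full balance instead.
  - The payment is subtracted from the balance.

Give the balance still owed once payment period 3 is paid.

Payment period 1: $160.11 +$5.60 interest = $165.71; pay $51.19 → $114.52
Payment period 2: $114.52 +$4.01 interest = $118.53; pay $49.60 → $68.93
Payment period 3: $68.93 +$2.41 interest = $71.34; pay $48.00 → $23.34

$23.34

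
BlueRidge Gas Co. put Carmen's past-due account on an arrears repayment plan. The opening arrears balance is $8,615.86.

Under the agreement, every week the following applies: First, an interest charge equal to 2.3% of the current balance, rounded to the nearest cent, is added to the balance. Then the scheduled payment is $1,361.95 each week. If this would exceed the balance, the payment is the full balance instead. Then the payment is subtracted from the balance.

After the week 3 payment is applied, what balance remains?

$5,043.58

Week 1: opening $8,615.86; interest $198.16 → $8,814.02; payment $1,361.95; balance $7,452.07
Week 2: opening $7,452.07; interest $171.40 → $7,623.47; payment $1,361.95; balance $6,261.52
Week 3: opening $6,261.52; interest $144.01 → $6,405.53; payment $1,361.95; balance $5,043.58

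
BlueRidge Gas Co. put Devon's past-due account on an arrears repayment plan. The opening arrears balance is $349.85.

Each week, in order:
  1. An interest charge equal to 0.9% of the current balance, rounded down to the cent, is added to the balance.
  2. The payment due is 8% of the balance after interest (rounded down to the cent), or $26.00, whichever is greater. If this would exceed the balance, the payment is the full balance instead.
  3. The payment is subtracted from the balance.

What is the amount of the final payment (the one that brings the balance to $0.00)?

$7.78

Week 1: opening $349.85; interest $3.14 → $352.99; payment $28.23; balance $324.76
Week 2: opening $324.76; interest $2.92 → $327.68; payment $26.21; balance $301.47
Week 3: opening $301.47; interest $2.71 → $304.18; payment $26.00; balance $278.18
Week 4: opening $278.18; interest $2.50 → $280.68; payment $26.00; balance $254.68
Week 5: opening $254.68; interest $2.29 → $256.97; payment $26.00; balance $230.97
Week 6: opening $230.97; interest $2.07 → $233.04; payment $26.00; balance $207.04
Week 7: opening $207.04; interest $1.86 → $208.90; payment $26.00; balance $182.90
Week 8: opening $182.90; interest $1.64 → $184.54; payment $26.00; balance $158.54
Week 9: opening $158.54; interest $1.42 → $159.96; payment $26.00; balance $133.96
Week 10: opening $133.96; interest $1.20 → $135.16; payment $26.00; balance $109.16
Week 11: opening $109.16; interest $0.98 → $110.14; payment $26.00; balance $84.14
Week 12: opening $84.14; interest $0.75 → $84.89; payment $26.00; balance $58.89
Week 13: opening $58.89; interest $0.53 → $59.42; payment $26.00; balance $33.42
Week 14: opening $33.42; interest $0.30 → $33.72; payment $26.00; balance $7.72
Week 15: opening $7.72; interest $0.06 → $7.78; payment $7.78; balance $0.00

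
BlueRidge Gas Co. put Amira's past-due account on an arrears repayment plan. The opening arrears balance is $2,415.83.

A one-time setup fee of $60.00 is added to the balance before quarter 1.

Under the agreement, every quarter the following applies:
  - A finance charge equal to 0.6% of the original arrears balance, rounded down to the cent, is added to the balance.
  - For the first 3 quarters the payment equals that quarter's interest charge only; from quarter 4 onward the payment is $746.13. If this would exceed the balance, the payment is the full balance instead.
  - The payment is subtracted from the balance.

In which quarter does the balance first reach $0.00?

Quarter 1: opening $2,475.83; interest $14.49 → $2,490.32; payment $14.49; balance $2,475.83
Quarter 2: opening $2,475.83; interest $14.49 → $2,490.32; payment $14.49; balance $2,475.83
Quarter 3: opening $2,475.83; interest $14.49 → $2,490.32; payment $14.49; balance $2,475.83
Quarter 4: opening $2,475.83; interest $14.49 → $2,490.32; payment $746.13; balance $1,744.19
Quarter 5: opening $1,744.19; interest $14.49 → $1,758.68; payment $746.13; balance $1,012.55
Quarter 6: opening $1,012.55; interest $14.49 → $1,027.04; payment $746.13; balance $280.91
Quarter 7: opening $280.91; interest $14.49 → $295.40; payment $295.40; balance $0.00
Balance reaches $0.00 in quarter 7.

7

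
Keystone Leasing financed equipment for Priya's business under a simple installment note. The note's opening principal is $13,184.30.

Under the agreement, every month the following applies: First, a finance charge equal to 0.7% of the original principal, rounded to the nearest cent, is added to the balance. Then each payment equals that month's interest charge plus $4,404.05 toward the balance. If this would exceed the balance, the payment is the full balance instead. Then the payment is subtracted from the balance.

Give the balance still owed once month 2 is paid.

Month 1: $13,184.30 +$92.29 interest = $13,276.59; pay $4,496.34 → $8,780.25
Month 2: $8,780.25 +$92.29 interest = $8,872.54; pay $4,496.34 → $4,376.20

$4,376.20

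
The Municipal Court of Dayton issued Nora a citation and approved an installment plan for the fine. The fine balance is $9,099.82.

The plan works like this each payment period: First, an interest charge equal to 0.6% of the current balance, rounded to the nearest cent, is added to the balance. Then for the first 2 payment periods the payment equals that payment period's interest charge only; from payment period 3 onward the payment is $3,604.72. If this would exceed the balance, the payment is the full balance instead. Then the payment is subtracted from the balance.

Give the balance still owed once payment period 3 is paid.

$5,549.70

Payment period 1: $9,099.82 +$54.60 interest = $9,154.42; pay $54.60 → $9,099.82
Payment period 2: $9,099.82 +$54.60 interest = $9,154.42; pay $54.60 → $9,099.82
Payment period 3: $9,099.82 +$54.60 interest = $9,154.42; pay $3,604.72 → $5,549.70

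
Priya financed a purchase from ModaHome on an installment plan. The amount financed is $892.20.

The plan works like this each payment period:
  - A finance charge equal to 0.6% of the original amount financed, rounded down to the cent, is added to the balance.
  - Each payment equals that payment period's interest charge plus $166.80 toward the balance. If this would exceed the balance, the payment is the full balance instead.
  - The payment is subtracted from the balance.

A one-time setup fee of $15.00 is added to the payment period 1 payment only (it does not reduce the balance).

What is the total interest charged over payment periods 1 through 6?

Payment period 1: opening $892.20; interest $5.35 → $897.55; payment $172.15 (+ $15.00 fee); balance $725.40
Payment period 2: opening $725.40; interest $5.35 → $730.75; payment $172.15; balance $558.60
Payment period 3: opening $558.60; interest $5.35 → $563.95; payment $172.15; balance $391.80
Payment period 4: opening $391.80; interest $5.35 → $397.15; payment $172.15; balance $225.00
Payment period 5: opening $225.00; interest $5.35 → $230.35; payment $172.15; balance $58.20
Payment period 6: opening $58.20; interest $5.35 → $63.55; payment $63.55; balance $0.00
Total interest: $5.35 + $5.35 + $5.35 + $5.35 + $5.35 + $5.35 = $32.10

$32.10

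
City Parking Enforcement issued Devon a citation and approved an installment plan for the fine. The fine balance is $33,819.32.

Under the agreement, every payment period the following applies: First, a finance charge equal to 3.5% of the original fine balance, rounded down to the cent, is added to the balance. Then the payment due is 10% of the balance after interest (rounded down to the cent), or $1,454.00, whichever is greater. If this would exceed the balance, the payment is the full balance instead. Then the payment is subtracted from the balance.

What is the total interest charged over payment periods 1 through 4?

Payment period 1: opening $33,819.32; interest $1,183.67 → $35,002.99; payment $3,500.29; balance $31,502.70
Payment period 2: opening $31,502.70; interest $1,183.67 → $32,686.37; payment $3,268.63; balance $29,417.74
Payment period 3: opening $29,417.74; interest $1,183.67 → $30,601.41; payment $3,060.14; balance $27,541.27
Payment period 4: opening $27,541.27; interest $1,183.67 → $28,724.94; payment $2,872.49; balance $25,852.45
Total interest: $1,183.67 + $1,183.67 + $1,183.67 + $1,183.67 = $4,734.68

$4,734.68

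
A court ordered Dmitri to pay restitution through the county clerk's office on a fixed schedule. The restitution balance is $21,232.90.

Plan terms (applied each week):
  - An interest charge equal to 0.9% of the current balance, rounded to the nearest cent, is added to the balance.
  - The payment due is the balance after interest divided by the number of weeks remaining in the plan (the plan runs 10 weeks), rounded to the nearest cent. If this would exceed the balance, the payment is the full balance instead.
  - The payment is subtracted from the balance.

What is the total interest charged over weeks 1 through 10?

Week 1: $21,232.90 +$191.10 interest = $21,424.00; pay $2,142.40 → $19,281.60
Week 2: $19,281.60 +$173.53 interest = $19,455.13; pay $2,161.68 → $17,293.45
Week 3: $17,293.45 +$155.64 interest = $17,449.09; pay $2,181.14 → $15,267.95
Week 4: $15,267.95 +$137.41 interest = $15,405.36; pay $2,200.77 → $13,204.59
Week 5: $13,204.59 +$118.84 interest = $13,323.43; pay $2,220.57 → $11,102.86
Week 6: $11,102.86 +$99.93 interest = $11,202.79; pay $2,240.56 → $8,962.23
Week 7: $8,962.23 +$80.66 interest = $9,042.89; pay $2,260.72 → $6,782.17
Week 8: $6,782.17 +$61.04 interest = $6,843.21; pay $2,281.07 → $4,562.14
Week 9: $4,562.14 +$41.06 interest = $4,603.20; pay $2,301.60 → $2,301.60
Week 10: $2,301.60 +$20.71 interest = $2,322.31; pay $2,322.31 → $0.00
Total interest: $191.10 + $173.53 + $155.64 + $137.41 + $118.84 + $99.93 + $80.66 + $61.04 + $41.06 + $20.71 = $1,079.92

$1,079.92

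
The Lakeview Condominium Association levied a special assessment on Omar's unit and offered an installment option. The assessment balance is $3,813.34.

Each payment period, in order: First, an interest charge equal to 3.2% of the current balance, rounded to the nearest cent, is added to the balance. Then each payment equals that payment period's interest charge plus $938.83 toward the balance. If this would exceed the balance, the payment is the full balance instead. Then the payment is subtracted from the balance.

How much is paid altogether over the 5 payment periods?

Payment period 1: $3,813.34 +$122.03 interest = $3,935.37; pay $1,060.86 → $2,874.51
Payment period 2: $2,874.51 +$91.98 interest = $2,966.49; pay $1,030.81 → $1,935.68
Payment period 3: $1,935.68 +$61.94 interest = $1,997.62; pay $1,000.77 → $996.85
Payment period 4: $996.85 +$31.90 interest = $1,028.75; pay $970.73 → $58.02
Payment period 5: $58.02 +$1.86 interest = $59.88; pay $59.88 → $0.00
Total paid: $4,123.05

$4,123.05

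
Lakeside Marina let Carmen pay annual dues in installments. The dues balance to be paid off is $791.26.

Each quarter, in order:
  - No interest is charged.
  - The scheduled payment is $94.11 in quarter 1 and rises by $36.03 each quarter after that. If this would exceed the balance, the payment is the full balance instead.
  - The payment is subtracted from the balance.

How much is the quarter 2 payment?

$130.14

# | Opening | Payment | End bal
1 | $791.26 | $94.11 | $697.15
2 | $697.15 | $130.14 | $567.01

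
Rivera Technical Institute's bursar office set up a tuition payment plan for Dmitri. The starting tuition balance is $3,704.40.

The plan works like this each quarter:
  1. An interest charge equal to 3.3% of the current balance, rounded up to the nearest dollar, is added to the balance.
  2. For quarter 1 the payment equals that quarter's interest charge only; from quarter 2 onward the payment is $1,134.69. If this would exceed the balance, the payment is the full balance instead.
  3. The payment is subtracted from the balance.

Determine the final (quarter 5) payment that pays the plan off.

$586.33

Quarter 1: $3,704.40 +$123.00 interest = $3,827.40; pay $123.00 → $3,704.40
Quarter 2: $3,704.40 +$123.00 interest = $3,827.40; pay $1,134.69 → $2,692.71
Quarter 3: $2,692.71 +$89.00 interest = $2,781.71; pay $1,134.69 → $1,647.02
Quarter 4: $1,647.02 +$55.00 interest = $1,702.02; pay $1,134.69 → $567.33
Quarter 5: $567.33 +$19.00 interest = $586.33; pay $586.33 → $0.00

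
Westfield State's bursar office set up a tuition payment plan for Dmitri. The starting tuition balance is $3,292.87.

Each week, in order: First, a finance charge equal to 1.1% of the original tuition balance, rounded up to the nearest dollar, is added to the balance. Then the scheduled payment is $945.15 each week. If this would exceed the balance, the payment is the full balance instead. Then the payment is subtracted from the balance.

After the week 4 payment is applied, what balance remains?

Week 1: $3,292.87 +$37.00 interest = $3,329.87; pay $945.15 → $2,384.72
Week 2: $2,384.72 +$37.00 interest = $2,421.72; pay $945.15 → $1,476.57
Week 3: $1,476.57 +$37.00 interest = $1,513.57; pay $945.15 → $568.42
Week 4: $568.42 +$37.00 interest = $605.42; pay $605.42 → $0.00

$0.00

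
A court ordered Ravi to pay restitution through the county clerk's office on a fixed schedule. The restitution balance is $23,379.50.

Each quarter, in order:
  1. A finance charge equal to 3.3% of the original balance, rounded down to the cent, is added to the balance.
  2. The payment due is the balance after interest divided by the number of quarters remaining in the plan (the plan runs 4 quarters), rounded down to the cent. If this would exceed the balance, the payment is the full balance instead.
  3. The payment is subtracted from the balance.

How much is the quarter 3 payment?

$6,680.69

Quarter 1: opening $23,379.50; interest $771.52 → $24,151.02; payment $6,037.75; balance $18,113.27
Quarter 2: opening $18,113.27; interest $771.52 → $18,884.79; payment $6,294.93; balance $12,589.86
Quarter 3: opening $12,589.86; interest $771.52 → $13,361.38; payment $6,680.69; balance $6,680.69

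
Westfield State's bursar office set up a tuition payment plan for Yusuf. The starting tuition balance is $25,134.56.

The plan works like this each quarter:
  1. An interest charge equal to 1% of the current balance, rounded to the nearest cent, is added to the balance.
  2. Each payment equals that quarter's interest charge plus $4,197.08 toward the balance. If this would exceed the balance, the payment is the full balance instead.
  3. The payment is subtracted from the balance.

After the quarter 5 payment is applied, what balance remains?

Quarter 1: $25,134.56 +$251.35 interest = $25,385.91; pay $4,448.43 → $20,937.48
Quarter 2: $20,937.48 +$209.37 interest = $21,146.85; pay $4,406.45 → $16,740.40
Quarter 3: $16,740.40 +$167.40 interest = $16,907.80; pay $4,364.48 → $12,543.32
Quarter 4: $12,543.32 +$125.43 interest = $12,668.75; pay $4,322.51 → $8,346.24
Quarter 5: $8,346.24 +$83.46 interest = $8,429.70; pay $4,280.54 → $4,149.16

$4,149.16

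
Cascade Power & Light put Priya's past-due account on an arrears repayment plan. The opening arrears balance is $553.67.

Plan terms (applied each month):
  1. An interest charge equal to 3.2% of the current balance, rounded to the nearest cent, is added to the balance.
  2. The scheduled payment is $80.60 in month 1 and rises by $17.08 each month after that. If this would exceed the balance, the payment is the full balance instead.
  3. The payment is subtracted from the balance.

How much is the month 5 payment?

# | Opening | Interest | Payment | End bal
1 | $553.67 | $17.72 | $80.60 | $490.79
2 | $490.79 | $15.71 | $97.68 | $408.82
3 | $408.82 | $13.08 | $114.76 | $307.14
4 | $307.14 | $9.83 | $131.84 | $185.13
5 | $185.13 | $5.92 | $148.92 | $42.13

$148.92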